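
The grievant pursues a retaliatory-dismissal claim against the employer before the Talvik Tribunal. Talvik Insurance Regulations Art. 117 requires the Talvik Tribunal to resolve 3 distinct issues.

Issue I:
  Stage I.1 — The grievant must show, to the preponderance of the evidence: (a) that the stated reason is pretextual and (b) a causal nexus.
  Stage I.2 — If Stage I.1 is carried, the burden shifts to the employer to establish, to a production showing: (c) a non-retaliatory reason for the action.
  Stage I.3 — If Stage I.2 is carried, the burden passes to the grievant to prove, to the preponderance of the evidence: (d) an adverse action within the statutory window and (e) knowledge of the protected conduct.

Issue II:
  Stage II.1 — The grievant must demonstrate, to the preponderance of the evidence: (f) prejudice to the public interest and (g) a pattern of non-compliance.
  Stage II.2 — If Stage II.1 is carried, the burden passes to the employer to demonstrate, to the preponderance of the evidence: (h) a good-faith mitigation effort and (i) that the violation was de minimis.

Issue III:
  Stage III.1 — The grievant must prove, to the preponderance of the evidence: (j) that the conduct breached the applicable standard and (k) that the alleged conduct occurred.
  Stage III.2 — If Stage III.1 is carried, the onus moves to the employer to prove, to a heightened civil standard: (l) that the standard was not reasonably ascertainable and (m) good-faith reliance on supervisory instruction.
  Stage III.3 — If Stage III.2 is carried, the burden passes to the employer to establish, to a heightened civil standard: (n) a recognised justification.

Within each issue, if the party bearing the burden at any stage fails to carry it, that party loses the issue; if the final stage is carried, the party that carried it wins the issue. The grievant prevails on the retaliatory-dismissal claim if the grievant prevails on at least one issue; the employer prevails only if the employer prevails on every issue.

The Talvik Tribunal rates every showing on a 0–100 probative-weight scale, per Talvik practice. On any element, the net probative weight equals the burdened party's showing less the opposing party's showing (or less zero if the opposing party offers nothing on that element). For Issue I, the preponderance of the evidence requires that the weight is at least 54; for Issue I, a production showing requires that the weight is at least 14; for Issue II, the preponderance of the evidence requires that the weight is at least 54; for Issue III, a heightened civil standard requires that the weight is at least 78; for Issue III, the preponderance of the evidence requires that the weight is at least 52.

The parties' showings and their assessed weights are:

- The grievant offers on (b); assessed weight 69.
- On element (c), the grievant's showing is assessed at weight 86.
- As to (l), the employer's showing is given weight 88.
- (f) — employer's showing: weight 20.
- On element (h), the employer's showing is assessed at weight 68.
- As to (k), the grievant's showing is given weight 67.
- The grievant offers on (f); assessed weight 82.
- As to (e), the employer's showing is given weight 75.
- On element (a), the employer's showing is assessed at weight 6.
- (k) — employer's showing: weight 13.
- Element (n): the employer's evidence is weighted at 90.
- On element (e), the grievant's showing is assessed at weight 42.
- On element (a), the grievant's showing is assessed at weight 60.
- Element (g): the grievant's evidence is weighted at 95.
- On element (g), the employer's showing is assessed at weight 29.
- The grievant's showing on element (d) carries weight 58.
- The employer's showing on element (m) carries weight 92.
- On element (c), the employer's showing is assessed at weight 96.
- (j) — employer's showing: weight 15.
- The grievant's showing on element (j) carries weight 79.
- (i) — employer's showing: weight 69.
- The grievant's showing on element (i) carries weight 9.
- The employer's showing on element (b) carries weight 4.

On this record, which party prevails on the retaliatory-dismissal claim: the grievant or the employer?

— Issue I —
Stage I.1 (grievant, the preponderance of the evidence, weight is at least 54): (a) net 60−6=54 ≥ 54 — meets; (b) net 69−4=65 ≥ 54 — meets.
  The grievant carries Stage I.1; the employer now bears the burden.
Stage I.2 (employer, a production showing, weight is at least 14): (c) net 96−86=10 < 14 — fails.
  Not every element is met, so the employer fails to carry Stage I.2.
The analysis ends at Stage I.2; the grievant prevails on this issue.
— Issue II —
Stage II.1 — burden on grievant; standard: the preponderance of the evidence (weight is at least 54).
    (f): 82 − 20 = 62 ≥ 54 [met]
    (g): 95 − 29 = 66 ≥ 54 [met]
  The grievant carries Stage II.1; the employer now bears the burden.
Stage II.2 — burden on employer; standard: the preponderance of the evidence (weight is at least 54).
    (h): 68 ≥ 54 [met]
    (i): 69 − 9 = 60 ≥ 54 [met]
  All elements met at the final stage.
All stages carried — the employer prevails on this issue.
— Issue III —
Stage III.1 — burden on grievant; standard: the preponderance of the evidence (weight is at least 52).
    (j): 79 − 15 = 64 ≥ 52 [met]
    (k): 67 − 13 = 54 ≥ 52 [met]
  All elements met. The burden passes to the employer.
Stage III.2 — burden on employer; standard: a heightened civil standard (weight is at least 78).
    (l): 88 ≥ 78 [met]
    (m): 92 ≥ 78 [met]
  Stage III.2 is satisfied; the employer continues to bear the burden.
Stage III.3 — burden on employer; standard: a heightened civil standard (weight is at least 78).
    (n): 90 ≥ 78 [met]
  The employer carries the last stage.
All stages carried — the employer prevails on this issue.
Per-issue: Issue I → grievant; Issue II → employer; Issue III → employer. The grievant must prevail on at least one issue; overall, the grievant prevails.

grievant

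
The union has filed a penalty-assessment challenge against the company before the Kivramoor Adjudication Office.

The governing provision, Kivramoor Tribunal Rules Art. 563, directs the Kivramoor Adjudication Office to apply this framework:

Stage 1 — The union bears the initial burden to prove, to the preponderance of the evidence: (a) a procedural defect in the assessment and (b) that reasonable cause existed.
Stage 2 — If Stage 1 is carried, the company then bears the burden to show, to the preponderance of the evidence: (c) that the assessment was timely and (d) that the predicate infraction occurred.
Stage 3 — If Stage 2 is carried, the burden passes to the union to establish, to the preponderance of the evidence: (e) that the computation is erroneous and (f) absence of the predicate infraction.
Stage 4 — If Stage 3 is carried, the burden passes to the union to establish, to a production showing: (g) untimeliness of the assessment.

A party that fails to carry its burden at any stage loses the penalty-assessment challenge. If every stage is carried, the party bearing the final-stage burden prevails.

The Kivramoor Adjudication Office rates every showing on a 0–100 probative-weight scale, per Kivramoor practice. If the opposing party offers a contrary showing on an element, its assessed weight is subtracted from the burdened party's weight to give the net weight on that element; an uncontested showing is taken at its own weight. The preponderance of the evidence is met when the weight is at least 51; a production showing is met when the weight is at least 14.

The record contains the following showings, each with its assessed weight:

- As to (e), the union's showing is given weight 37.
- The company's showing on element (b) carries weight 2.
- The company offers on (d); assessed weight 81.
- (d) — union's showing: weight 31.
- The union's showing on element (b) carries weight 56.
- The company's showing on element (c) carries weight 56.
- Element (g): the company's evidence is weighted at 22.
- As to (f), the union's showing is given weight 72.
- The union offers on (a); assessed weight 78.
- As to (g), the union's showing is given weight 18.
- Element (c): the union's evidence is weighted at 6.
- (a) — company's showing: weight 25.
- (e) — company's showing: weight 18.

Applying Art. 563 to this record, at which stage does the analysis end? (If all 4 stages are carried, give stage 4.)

stage 2

Stage 1 (union, the preponderance of the evidence, weight is at least 51): (a) net 78−25=53 ≥ 51 — meets; (b) net 56−2=54 ≥ 51 — meets.
  Stage 1 is satisfied; the onus moves to the company.
Stage 2 (company, the preponderance of the evidence, weight is at least 51): (c) net 56−6=50 < 51 — fails; (d) net 81−31=50 < 51 — fails.
  The company does not carry Stage 2.
The analysis ends at Stage 2; the union prevails.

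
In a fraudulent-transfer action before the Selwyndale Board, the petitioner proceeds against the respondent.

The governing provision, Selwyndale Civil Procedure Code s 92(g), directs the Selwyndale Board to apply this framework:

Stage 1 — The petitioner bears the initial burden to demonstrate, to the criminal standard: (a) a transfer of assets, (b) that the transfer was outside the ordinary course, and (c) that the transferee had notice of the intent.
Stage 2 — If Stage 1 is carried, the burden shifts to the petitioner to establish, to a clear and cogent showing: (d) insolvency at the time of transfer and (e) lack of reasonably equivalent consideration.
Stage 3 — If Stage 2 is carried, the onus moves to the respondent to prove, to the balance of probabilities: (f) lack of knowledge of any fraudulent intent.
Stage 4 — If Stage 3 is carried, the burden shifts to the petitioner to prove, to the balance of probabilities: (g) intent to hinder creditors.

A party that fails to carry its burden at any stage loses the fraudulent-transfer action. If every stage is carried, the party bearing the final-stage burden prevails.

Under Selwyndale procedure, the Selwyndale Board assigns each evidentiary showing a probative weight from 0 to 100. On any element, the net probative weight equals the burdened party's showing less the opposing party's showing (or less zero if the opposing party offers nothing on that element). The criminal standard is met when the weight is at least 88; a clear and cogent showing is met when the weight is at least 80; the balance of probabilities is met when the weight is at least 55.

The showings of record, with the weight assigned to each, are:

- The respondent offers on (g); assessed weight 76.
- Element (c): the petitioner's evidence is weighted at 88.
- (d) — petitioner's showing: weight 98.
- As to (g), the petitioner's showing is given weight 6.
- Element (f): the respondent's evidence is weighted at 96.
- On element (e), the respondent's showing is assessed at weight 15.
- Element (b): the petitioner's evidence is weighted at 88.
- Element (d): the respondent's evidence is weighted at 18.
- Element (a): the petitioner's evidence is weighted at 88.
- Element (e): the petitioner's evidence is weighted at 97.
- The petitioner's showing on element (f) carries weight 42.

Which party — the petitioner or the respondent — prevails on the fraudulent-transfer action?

Stage 1 (petitioner, the criminal standard, weight is at least 88): (a) 88 ≥ 88 — meets; (b) 88 ≥ 88 — meets; (c) 88 ≥ 88 — meets.
  Stage 1 is satisfied; the petitioner continues to bear the burden.
Stage 2 (petitioner, a clear and cogent showing, weight is at least 80): (d) net 98−18=80 ≥ 80 — meets; (e) net 97−15=82 ≥ 80 — meets.
  Stage 2 carried; the burden shifts to the respondent.
Stage 3 (respondent, the balance of probabilities, weight is at least 55): (f) net 96−42=54 < 55 — fails.
  Stage 3 not carried; the respondent fails its burden.
The analysis ends at Stage 3; the petitioner prevails.

petitioner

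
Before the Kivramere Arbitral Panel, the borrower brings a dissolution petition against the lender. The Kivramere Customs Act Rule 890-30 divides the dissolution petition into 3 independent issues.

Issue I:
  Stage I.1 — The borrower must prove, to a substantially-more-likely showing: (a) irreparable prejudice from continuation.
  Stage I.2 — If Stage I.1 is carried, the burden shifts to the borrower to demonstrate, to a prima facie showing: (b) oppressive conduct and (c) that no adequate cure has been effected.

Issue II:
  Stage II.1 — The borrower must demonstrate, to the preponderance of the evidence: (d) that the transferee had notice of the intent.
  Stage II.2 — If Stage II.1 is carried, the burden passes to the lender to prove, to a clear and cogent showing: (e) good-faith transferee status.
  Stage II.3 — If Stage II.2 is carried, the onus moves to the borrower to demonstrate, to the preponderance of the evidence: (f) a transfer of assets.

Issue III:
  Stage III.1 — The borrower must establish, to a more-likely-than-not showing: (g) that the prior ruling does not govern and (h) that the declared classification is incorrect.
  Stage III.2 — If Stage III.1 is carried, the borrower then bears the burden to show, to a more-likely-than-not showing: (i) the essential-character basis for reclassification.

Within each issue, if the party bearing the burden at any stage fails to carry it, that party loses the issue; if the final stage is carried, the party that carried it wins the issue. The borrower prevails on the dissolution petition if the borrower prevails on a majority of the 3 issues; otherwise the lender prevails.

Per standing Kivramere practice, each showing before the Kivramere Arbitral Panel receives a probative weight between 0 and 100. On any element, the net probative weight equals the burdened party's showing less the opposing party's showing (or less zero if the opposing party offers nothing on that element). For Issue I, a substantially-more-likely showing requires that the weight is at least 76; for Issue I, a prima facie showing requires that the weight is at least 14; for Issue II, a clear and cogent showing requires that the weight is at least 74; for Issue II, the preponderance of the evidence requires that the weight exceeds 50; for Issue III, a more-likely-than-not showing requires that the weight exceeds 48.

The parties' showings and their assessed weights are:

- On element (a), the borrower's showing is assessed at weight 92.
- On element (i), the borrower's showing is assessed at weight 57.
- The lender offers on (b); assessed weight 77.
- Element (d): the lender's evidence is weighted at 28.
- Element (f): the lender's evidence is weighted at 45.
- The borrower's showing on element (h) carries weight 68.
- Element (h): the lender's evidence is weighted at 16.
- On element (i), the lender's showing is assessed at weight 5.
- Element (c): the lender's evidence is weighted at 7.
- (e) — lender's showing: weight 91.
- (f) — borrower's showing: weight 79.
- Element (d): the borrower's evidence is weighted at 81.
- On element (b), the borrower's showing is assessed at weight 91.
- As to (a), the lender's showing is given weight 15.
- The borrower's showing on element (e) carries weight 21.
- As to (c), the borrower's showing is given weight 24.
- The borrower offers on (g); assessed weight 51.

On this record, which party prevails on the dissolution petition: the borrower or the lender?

— Issue I —
Stage I.1 (borrower, a substantially-more-likely showing, weight is at least 76): (a) net 92−15=77 ≥ 76 — meets.
  Stage I.1 carried; the burden remains with the borrower.
Stage I.2 (borrower, a prima facie showing, weight is at least 14): (b) net 91−77=14 ≥ 14 — meets; (c) net 24−7=17 ≥ 14 — meets.
  The borrower carries the last stage.
All stages carried — the borrower prevails on this issue.
— Issue II —
Stage II.1 — burden on borrower; standard: the preponderance of the evidence (weight exceeds 50).
    (d): 81 − 28 = 53 > 50 [met]
  Stage II.1 carried; the burden shifts to the lender.
Stage II.2 — burden on lender; standard: a clear and cogent showing (weight is at least 74).
    (e): 91 − 21 = 70 < 74 [not met]
  Stage II.2 not carried; the lender fails its burden.
So the borrower prevails on this issue.
— Issue III —
At Stage III.1 the borrower must meet a more-likely-than-not showing (weight exceeds 48): on (g) the weight is 51, which does exceed 48, so (g) meets the standard; on (h) the weight is 68 less the opposing 16 gives net 52, which does exceed 48, so (h) meets the standard.
  All elements met. The borrower retains the burden for Stage III.2.
At Stage III.2 the borrower must meet a more-likely-than-not showing (weight exceeds 48): on (i) the weight is 57 less the opposing 5 gives net 52, which does exceed 48, so (i) meets the standard.
  Stage III.2 carried; the final stage is satisfied.
All stages carried — the borrower prevails on this issue.
Per-issue: Issue I → borrower; Issue II → borrower; Issue III → borrower. The borrower must prevail on a majority of issues; overall, the borrower prevails.

borrower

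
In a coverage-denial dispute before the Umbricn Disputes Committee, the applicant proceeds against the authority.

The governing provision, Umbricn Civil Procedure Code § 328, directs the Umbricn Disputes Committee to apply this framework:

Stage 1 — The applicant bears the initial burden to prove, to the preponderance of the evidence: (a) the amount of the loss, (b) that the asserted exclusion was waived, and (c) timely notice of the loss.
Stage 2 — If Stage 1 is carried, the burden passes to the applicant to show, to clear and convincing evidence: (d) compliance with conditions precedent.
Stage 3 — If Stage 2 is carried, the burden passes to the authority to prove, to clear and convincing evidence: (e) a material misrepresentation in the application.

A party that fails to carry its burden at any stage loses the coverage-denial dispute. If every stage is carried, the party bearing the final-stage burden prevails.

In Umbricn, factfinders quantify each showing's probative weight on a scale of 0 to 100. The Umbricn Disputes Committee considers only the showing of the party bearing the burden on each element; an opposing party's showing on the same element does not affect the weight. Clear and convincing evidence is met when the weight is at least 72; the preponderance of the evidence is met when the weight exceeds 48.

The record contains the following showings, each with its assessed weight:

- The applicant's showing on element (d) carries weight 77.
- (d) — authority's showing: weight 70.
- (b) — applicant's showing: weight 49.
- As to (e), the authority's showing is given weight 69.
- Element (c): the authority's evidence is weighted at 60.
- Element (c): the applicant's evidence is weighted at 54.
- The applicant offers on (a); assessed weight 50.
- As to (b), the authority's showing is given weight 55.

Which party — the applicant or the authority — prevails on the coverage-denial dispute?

Stage 1 (applicant, the preponderance of the evidence, weight exceeds 48): (a) 50 > 48 — meets; (b) 49 (authority's 55 disregarded) > 48 — meets; (c) 54 (authority's 60 disregarded) > 48 — meets.
  Stage 1 is satisfied; the applicant continues to bear the burden.
Stage 2 (applicant, clear and convincing evidence, weight is at least 72): (d) 77 (authority's 70 disregarded) ≥ 72 — meets.
  Stage 2 is satisfied; the onus moves to the authority.
Stage 3 (authority, clear and convincing evidence, weight is at least 72): (e) 69 < 72 — fails.
  Stage 3 not carried; the authority fails its burden.
So the applicant prevails.

applicant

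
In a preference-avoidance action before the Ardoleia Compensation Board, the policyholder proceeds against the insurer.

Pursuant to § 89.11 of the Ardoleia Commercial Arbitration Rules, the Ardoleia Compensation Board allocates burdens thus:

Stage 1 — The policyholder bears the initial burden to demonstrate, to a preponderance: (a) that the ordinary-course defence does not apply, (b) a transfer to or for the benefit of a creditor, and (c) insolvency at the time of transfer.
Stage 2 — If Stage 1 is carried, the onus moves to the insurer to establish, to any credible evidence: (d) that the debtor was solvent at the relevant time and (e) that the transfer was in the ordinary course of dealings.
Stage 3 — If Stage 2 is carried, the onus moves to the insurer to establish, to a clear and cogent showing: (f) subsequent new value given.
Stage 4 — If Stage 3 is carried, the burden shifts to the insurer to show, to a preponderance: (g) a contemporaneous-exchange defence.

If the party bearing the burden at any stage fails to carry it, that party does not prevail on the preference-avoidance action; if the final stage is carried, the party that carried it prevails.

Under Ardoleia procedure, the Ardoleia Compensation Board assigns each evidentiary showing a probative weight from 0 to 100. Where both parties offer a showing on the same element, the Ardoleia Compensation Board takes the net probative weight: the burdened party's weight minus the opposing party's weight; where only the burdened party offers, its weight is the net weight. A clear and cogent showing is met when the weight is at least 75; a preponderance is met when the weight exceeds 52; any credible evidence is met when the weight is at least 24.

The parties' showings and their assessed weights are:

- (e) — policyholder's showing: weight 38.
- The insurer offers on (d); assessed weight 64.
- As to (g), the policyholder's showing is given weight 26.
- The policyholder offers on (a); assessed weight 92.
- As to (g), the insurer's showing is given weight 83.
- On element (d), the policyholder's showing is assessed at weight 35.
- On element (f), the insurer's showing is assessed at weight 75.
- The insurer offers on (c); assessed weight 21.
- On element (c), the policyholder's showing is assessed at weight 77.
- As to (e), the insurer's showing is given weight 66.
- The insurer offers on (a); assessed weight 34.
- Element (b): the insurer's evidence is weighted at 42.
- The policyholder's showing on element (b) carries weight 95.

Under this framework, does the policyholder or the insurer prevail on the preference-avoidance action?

Stage 1 — burden on policyholder; standard: a preponderance (weight exceeds 52).
    (a): 92 − 34 = 58 > 52 [met]
    (b): 95 − 42 = 53 > 52 [met]
    (c): 77 − 21 = 56 > 52 [met]
  Stage 1 carried; the burden shifts to the insurer.
Stage 2 — burden on insurer; standard: any credible evidence (weight is at least 24).
    (d): 64 − 35 = 29 ≥ 24 [met]
    (e): 66 − 38 = 28 ≥ 24 [met]
  All elements met. The insurer retains the burden for Stage 3.
Stage 3 — burden on insurer; standard: a clear and cogent showing (weight is at least 75).
    (f): 75 ≥ 75 [met]
  Stage 3 is satisfied; the insurer continues to bear the burden.
Stage 4 — burden on insurer; standard: a preponderance (weight exceeds 52).
    (g): 83 − 26 = 57 > 52 [met]
  Stage 4 carried; the final stage is satisfied.
With every stage satisfied, the insurer prevails.

insurer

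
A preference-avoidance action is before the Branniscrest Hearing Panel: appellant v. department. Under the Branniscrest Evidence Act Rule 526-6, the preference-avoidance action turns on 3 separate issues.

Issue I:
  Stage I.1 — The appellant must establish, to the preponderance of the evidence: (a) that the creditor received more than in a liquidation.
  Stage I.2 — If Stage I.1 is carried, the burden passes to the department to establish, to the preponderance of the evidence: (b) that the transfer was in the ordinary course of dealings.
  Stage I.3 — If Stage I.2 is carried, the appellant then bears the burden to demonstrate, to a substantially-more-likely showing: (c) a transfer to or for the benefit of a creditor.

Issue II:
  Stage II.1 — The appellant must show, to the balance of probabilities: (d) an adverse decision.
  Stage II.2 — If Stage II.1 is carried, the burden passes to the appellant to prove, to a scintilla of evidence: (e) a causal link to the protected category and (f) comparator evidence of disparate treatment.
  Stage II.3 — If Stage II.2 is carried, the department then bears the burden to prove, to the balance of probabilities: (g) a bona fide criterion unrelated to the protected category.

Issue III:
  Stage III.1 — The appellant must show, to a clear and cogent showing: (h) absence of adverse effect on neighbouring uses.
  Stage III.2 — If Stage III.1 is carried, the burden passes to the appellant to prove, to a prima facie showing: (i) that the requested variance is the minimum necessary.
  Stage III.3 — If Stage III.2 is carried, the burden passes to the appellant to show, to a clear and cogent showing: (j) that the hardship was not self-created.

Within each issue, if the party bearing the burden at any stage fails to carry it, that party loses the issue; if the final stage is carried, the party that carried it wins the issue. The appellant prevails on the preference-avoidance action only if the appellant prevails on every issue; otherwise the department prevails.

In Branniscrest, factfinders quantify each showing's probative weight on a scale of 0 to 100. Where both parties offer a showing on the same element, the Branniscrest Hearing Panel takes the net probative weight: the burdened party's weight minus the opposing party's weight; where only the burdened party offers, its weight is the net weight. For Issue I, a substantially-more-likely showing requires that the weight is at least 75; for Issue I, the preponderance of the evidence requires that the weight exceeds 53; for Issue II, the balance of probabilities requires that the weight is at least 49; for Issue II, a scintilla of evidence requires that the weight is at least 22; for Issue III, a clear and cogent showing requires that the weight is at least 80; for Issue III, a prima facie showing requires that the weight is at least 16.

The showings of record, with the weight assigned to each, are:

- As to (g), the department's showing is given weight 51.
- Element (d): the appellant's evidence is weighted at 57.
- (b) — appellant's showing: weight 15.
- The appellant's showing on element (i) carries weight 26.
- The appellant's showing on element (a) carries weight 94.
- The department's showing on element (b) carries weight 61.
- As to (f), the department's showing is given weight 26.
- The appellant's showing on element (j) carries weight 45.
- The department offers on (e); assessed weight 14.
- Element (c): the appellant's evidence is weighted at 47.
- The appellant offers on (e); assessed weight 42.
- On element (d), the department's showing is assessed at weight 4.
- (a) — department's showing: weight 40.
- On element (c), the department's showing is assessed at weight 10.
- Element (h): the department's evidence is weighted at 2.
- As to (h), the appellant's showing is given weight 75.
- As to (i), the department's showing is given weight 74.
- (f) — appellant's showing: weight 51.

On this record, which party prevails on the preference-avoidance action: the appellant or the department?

department

— Issue I —
Stage I.1 (appellant, the preponderance of the evidence, weight exceeds 53): (a) net 94−40=54 > 53 — meets.
  Stage I.1 carried; the burden shifts to the department.
Stage I.2 (department, the preponderance of the evidence, weight exceeds 53): (b) net 61−15=46 ≤ 53 — fails.
  The department does not carry Stage I.2.
The analysis ends at Stage I.2; the appellant prevails on this issue.
— Issue II —
Stage II.1 (appellant, the balance of probabilities, weight is at least 49): (d) net 57−4=53 ≥ 49 — meets.
  All elements met. The appellant retains the burden for Stage II.2.
Stage II.2 (appellant, a scintilla of evidence, weight is at least 22): (e) net 42−14=28 ≥ 22 — meets; (f) net 51−26=25 ≥ 22 — meets.
  The appellant carries Stage II.2; the department now bears the burden.
Stage II.3 (department, the balance of probabilities, weight is at least 49): (g) 51 ≥ 49 — meets.
  The department carries the last stage.
Every stage carried; the department prevails on this issue.
— Issue III —
Stage III.1 — burden on appellant; standard: a clear and cogent showing (weight is at least 80).
    (h): 75 − 2 = 73 < 80 [not met]
  The appellant does not carry Stage III.1.
So the department prevails on this issue.
Per-issue: Issue I → appellant; Issue II → department; Issue III → department. The appellant must prevail on every issue; overall, the department prevails.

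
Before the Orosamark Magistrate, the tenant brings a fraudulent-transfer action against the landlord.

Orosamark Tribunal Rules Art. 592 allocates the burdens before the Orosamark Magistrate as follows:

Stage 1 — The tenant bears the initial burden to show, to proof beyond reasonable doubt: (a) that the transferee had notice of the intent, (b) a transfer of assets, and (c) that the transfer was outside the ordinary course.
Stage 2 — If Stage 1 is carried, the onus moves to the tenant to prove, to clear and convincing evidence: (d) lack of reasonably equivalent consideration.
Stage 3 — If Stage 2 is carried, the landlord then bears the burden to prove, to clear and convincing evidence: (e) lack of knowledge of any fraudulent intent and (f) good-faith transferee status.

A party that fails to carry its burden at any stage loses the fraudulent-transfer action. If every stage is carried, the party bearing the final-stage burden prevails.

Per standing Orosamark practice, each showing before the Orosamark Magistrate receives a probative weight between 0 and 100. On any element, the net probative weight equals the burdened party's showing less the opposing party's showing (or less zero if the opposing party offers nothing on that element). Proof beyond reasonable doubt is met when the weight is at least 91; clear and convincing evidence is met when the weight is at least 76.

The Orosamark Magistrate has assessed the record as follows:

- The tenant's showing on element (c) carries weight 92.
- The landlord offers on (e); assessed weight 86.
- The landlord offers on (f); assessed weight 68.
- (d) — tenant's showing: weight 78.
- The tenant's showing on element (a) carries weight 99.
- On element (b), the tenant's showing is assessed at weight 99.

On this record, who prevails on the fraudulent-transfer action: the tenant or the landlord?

At Stage 1 the tenant must meet proof beyond reasonable doubt (weight is at least 91): on (a) the weight is 99, which does reach 91, so (a) meets the standard; on (b) the weight is 99, ≥ 91, so (b) meets the standard; on (c) the weight is 92, ≥ 91, so (c) meets the standard.
  All elements met. The tenant retains the burden for Stage 2.
At Stage 2 the tenant must meet clear and convincing evidence (weight is at least 76): on (d) the weight is 78, ≥ 76, so (d) meets the standard.
  Stage 2 is satisfied; the onus moves to the landlord.
At Stage 3 the landlord must meet clear and convincing evidence (weight is at least 76): on (e) the weight is 86, which does reach 76, so (e) meets the standard; on (f) the weight is 68, < 76, so (f) does not meet the standard.
  The landlord does not carry Stage 3.
The tenant prevails.

tenant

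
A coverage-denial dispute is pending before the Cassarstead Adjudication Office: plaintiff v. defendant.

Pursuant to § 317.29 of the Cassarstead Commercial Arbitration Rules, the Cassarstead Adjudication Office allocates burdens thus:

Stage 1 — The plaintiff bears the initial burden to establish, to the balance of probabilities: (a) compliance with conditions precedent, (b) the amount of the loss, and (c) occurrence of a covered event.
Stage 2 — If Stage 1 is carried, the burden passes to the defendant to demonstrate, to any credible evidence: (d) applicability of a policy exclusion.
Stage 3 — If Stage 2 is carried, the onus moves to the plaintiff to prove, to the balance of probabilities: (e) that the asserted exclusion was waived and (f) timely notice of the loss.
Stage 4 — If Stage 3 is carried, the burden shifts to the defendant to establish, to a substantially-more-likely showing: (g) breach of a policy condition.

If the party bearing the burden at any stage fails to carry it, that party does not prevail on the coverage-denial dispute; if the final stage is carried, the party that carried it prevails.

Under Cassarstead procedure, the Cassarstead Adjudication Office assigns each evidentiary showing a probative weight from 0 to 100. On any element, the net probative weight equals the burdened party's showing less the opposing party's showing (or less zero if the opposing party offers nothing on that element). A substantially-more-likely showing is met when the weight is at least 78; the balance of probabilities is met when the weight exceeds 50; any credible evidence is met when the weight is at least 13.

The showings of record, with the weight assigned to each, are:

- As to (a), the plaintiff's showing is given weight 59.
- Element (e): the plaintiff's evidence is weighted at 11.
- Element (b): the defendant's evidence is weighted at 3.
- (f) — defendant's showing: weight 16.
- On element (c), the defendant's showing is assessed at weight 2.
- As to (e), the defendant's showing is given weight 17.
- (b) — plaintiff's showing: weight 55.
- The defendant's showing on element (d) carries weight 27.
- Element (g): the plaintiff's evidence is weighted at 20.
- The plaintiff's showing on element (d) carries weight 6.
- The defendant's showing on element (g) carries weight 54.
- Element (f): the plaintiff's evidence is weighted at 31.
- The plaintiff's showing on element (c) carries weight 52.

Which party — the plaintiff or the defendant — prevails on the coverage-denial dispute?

defendant

Stage 1 — burden on plaintiff; standard: the balance of probabilities (weight exceeds 50).
    (a): 59 > 50 [met]
    (b): 55 − 3 = 52 > 50 [met]
    (c): 52 − 2 = 50 ≤ 50 [not met]
  The plaintiff does not carry Stage 1.
The defendant prevails.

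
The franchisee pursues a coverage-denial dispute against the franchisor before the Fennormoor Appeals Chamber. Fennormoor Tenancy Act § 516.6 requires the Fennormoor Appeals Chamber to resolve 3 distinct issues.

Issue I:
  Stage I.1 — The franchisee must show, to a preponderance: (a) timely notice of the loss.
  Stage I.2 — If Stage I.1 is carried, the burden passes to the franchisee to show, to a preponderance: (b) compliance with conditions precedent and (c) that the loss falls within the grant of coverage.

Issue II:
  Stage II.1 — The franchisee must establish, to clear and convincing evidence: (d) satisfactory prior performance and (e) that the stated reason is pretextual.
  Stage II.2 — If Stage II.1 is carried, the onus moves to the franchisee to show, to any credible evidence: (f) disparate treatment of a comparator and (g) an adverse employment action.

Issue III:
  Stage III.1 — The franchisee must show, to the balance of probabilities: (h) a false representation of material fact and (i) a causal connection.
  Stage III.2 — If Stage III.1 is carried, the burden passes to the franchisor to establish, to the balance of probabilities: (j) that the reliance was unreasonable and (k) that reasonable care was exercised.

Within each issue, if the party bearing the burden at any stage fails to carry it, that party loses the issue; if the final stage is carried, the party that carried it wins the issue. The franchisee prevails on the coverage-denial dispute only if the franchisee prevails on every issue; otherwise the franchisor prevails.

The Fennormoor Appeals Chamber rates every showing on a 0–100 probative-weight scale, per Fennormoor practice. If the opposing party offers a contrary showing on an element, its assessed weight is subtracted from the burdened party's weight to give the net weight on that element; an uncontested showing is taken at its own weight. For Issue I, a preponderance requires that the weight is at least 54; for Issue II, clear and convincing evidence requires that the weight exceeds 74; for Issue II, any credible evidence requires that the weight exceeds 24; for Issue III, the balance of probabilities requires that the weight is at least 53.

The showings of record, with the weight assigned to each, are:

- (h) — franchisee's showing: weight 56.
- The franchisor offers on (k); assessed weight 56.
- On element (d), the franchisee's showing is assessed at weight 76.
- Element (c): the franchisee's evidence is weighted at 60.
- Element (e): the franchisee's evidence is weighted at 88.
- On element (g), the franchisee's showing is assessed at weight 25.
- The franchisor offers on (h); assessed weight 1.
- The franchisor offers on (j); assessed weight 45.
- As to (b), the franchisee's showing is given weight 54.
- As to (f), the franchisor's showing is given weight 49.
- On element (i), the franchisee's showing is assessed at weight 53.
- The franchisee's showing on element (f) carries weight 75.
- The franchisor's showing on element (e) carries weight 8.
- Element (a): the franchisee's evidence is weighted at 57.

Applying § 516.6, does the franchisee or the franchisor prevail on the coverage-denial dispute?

— Issue I —
Stage I.1 (franchisee, a preponderance, weight is at least 54): (a) 57 ≥ 54 — meets.
  Stage I.1 is satisfied; the franchisee continues to bear the burden.
Stage I.2 (franchisee, a preponderance, weight is at least 54): (b) 54 ≥ 54 — meets; (c) 60 ≥ 54 — meets.
  All elements met at the final stage.
Every stage carried; the franchisee prevails on this issue.
— Issue II —
At Stage II.1 the franchisee must meet clear and convincing evidence (weight exceeds 74): on (d) the weight is 76, which does exceed 74, so (d) meets the standard; on (e) the weight is 88 less the opposing 8 gives net 80, which does exceed 74, so (e) meets the standard.
  All elements met. The franchisee retains the burden for Stage II.2.
At Stage II.2 the franchisee must meet any credible evidence (weight exceeds 24): on (f) the weight is 75 less the opposing 49 gives net 26, which does exceed 24, so (f) meets the standard; on (g) the weight is 25, which does exceed 24, so (g) meets the standard.
  The franchisee carries the last stage.
With every stage satisfied, the franchisee prevails on this issue.
— Issue III —
Stage III.1 (franchisee, the balance of probabilities, weight is at least 53): (h) net 56−1=55 ≥ 53 — meets; (i) 53 ≥ 53 — meets.
  Stage III.1 is satisfied; the onus moves to the franchisor.
Stage III.2 (franchisor, the balance of probabilities, weight is at least 53): (j) 45 < 53 — fails; (k) 56 ≥ 53 — meets.
  Not every element is met, so the franchisor fails to carry Stage III.2.
So the franchisee prevails on this issue.
Per-issue: Issue I → franchisee; Issue II → franchisee; Issue III → franchisee. The franchisee must prevail on every issue; overall, the franchisee prevails.

franchisee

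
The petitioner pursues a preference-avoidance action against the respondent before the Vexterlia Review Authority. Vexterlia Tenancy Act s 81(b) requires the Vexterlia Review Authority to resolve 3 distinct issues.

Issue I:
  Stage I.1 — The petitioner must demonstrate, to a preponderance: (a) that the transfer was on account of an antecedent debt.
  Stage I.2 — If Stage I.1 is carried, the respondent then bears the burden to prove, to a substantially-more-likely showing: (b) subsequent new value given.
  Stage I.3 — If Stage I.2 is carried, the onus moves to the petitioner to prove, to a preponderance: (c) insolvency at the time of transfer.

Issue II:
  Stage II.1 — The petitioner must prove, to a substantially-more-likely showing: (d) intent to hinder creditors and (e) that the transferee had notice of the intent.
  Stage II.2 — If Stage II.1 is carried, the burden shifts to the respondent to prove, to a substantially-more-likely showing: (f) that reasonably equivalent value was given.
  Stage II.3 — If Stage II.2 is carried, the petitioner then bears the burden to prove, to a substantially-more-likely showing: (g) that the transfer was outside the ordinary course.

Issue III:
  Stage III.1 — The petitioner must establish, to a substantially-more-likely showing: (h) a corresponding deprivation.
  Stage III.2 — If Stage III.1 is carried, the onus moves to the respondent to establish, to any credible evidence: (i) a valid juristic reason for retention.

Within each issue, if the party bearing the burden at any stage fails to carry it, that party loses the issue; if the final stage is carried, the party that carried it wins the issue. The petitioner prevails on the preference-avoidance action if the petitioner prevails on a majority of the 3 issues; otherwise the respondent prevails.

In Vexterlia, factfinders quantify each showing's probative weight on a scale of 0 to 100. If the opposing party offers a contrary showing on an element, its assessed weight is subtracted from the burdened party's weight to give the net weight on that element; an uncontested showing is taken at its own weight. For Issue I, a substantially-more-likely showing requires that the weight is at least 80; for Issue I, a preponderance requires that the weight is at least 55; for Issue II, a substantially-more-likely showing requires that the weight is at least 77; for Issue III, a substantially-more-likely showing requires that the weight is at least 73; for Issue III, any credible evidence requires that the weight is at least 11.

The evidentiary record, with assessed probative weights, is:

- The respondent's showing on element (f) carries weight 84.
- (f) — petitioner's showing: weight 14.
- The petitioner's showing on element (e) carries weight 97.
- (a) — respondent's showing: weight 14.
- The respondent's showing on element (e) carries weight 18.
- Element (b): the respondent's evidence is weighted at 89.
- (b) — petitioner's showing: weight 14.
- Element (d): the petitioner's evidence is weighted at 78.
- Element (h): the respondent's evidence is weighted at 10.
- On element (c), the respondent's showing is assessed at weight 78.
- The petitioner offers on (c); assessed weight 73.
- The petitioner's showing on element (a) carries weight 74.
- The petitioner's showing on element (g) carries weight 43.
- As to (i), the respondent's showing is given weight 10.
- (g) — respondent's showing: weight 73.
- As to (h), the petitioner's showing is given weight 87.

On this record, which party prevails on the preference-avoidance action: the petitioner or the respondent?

— Issue I —
At Stage I.1 the petitioner must meet a preponderance (weight is at least 55): on (a) the weight is 74 less the opposing 14 gives net 60, which does reach 55, so (a) meets the standard.
  Stage I.1 carried; the burden shifts to the respondent.
At Stage I.2 the respondent must meet a substantially-more-likely showing (weight is at least 80): on (b) the weight is 89 less the opposing 14 gives net 75, which does not reach 80, so (b) does not meet the standard.
  Stage I.2 not carried; the respondent fails its burden.
So the petitioner prevails on this issue.
— Issue II —
Stage II.1 (petitioner, a substantially-more-likely showing, weight is at least 77): (d) 78 ≥ 77 — meets; (e) net 97−18=79 ≥ 77 — meets.
  All elements met. The burden passes to the respondent.
Stage II.2 (respondent, a substantially-more-likely showing, weight is at least 77): (f) net 84−14=70 < 77 — fails.
  The respondent does not carry Stage II.2.
The analysis ends at Stage II.2; the petitioner prevails on this issue.
— Issue III —
At Stage III.1 the petitioner must meet a substantially-more-likely showing (weight is at least 73): on (h) the weight is 87 less the opposing 10 gives net 77, ≥ 73, so (h) meets the standard.
  The petitioner carries Stage III.1; the respondent now bears the burden.
At Stage III.2 the respondent must meet any credible evidence (weight is at least 11): on (i) the weight is 10, which does not reach 11, so (i) does not meet the standard.
  Stage III.2 not carried; the respondent fails its burden.
So the petitioner prevails on this issue.
Per-issue: Issue I → petitioner; Issue II → petitioner; Issue III → petitioner. The petitioner must prevail on a majority of issues; overall, the petitioner prevails.

petitioner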